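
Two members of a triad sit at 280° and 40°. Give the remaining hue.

A triad spaces three hues 120° apart.
The full set is {40°, 160°, 280°}.

160°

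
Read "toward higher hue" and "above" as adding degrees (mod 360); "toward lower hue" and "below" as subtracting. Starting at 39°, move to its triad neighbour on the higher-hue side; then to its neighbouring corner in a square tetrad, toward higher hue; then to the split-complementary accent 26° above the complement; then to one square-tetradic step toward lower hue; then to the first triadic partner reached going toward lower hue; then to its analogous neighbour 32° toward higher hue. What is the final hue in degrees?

triadic ↑ +120°: 39 + 120 = 159°
square ↑ +90°: 159 + 90 = 249°
split-comp 26° ↑ +206°: 249 + 206 = 455 → 455 − 360 = 95°
square ↓ −90°: 95 − 90 = 5°
triadic ↓ −120°: 5 − 120 = -115 → -115 + 360 = 245°
analog 32° ↑ +32°: 245 + 32 = 277°

277°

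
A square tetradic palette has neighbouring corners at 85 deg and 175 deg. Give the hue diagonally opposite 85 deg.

265°

A square tetradic scheme places four hues 90° apart; opposite corners are 180° apart.
85 + 180 = 265°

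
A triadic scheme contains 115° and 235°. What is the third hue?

A triad spaces three hues 120° apart.
The full set is {115°, 235°, 355°}.

355°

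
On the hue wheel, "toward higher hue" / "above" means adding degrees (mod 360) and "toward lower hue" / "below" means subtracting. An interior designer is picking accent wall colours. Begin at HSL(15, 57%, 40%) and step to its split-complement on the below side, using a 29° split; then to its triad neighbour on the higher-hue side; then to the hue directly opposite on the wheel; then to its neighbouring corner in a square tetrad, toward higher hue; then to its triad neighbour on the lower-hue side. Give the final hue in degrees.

+151° (split-comp 29° ↓): 15 + 151 = 166°
+120° (triadic ↑): 166 + 120 = 286°
+180° (complement): 286 + 180 = 466 → 466 − 360 = 106°
+90° (square ↑): 106 + 90 = 196°
−120° (triadic ↓): 196 − 120 = 76°

76°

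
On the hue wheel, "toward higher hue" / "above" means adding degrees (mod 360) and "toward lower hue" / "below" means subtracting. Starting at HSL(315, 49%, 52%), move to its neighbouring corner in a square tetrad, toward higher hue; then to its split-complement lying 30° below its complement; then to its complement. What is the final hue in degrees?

15°

+90° (square ↑): 315 + 90 = 405 → 405 − 360 = 45°
+150° (split-comp 30° ↓): 45 + 150 = 195°
+180° (complement): 195 + 180 = 375 → 375 − 360 = 15°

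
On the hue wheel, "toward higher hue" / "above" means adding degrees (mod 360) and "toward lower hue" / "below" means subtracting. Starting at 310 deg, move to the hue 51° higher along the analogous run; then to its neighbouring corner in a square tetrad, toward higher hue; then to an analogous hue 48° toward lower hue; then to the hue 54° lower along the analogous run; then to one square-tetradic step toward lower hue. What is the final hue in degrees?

analog 51° ↑ +51°: 310 + 51 = 361 → 361 − 360 = 1°
square ↑ +90°: 1 + 90 = 91°
analog 48° ↓ −48°: 91 − 48 = 43°
analog 54° ↓ −54°: 43 − 54 = -11 → -11 + 360 = 349°
square ↓ −90°: 349 − 90 = 259°

259°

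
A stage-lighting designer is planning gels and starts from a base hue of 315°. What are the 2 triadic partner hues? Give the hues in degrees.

A triad places three hues 120° apart.
315 + 120 = 435 → 435 − 360 = 75°
315 + 240 = 555 → 555 − 360 = 195°

75° and 195°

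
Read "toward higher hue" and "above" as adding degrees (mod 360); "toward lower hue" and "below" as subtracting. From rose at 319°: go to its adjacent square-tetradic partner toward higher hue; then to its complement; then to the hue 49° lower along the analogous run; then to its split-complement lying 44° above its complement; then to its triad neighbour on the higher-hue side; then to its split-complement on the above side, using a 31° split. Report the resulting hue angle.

+90° (square ↑): 319 + 90 = 409 → 409 − 360 = 49°
+180° (complement): 49 + 180 = 229°
−49° (analog 49° ↓): 229 − 49 = 180°
+224° (split-comp 44° ↑): 180 + 224 = 404 → 404 − 360 = 44°
+120° (triadic ↑): 44 + 120 = 164°
+211° (split-comp 31° ↑): 164 + 211 = 375 → 375 − 360 = 15°

15°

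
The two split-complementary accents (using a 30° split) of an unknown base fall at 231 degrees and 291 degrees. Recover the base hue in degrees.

81°

The accents sit 30° either side of the complement, so the complement is their short-arc midpoint on the wheel.
Short-arc midpoint of 231° and 291°: 261°.
Base is 180° from the complement: 261 − 180 = 81°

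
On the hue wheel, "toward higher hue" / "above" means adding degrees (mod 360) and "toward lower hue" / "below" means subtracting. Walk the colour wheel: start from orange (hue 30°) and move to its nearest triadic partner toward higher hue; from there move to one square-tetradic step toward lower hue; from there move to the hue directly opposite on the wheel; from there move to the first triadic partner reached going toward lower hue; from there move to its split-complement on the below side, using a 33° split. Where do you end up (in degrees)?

30 + 120 = 150°   (triadic ↑)
150 − 90 = 60°   (square ↓)
60 + 180 = 240°   (complement)
240 − 120 = 120°   (triadic ↓)
120 + 147 = 267°   (split-comp 33° ↓)

267°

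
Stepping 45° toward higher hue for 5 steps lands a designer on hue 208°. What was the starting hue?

5 steps of 45° (toward higher hue) give a net shift of +225°.
Start = end − shift: 208 − 225 = -17 → -17 + 360 = 343°

343°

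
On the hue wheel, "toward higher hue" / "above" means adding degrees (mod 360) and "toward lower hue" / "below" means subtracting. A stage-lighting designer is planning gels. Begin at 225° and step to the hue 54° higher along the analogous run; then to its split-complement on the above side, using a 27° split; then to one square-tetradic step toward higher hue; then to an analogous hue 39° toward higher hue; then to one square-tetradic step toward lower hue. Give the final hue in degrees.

165°

+54° (analog 54° ↑): 225 + 54 = 279°
+207° (split-comp 27° ↑): 279 + 207 = 486 → 486 − 360 = 126°
+90° (square ↑): 126 + 90 = 216°
+39° (analog 39° ↑): 216 + 39 = 255°
−90° (square ↓): 255 − 90 = 165°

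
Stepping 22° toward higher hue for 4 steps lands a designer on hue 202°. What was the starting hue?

4 steps of 22° (toward higher hue) give a net shift of +88°.
Start = end − shift: 202 − 88 = 114°

114°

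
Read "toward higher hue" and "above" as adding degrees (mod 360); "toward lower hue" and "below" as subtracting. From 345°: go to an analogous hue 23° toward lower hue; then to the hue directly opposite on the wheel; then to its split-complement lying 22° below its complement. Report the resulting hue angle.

300°

analog 23° ↓ −23°: 345 − 23 = 322°
complement +180°: 322 + 180 = 502 → 502 − 360 = 142°
split-comp 22° ↓ +158°: 142 + 158 = 300°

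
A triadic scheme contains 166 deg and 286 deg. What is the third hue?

46°

A triad spaces three hues 120° apart.
The full set is {46°, 166°, 286°}.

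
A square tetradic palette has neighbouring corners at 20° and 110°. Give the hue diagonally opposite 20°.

A square tetradic scheme places four hues 90° apart; opposite corners are 180° apart.
20 + 180 = 200°

200°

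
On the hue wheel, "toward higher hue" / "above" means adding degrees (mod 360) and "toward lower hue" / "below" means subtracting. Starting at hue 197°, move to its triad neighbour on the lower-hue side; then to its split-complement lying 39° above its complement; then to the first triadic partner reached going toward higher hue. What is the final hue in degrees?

56°

197 − 120 = 77°   (triadic ↓)
77 + 219 = 296°   (split-comp 39° ↑)
296 + 120 = 416 → 416 − 360 = 56°   (triadic ↑)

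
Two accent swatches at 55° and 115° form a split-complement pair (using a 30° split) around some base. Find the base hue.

The accents sit 30° either side of the complement, so the complement is their short-arc midpoint on the wheel.
Short-arc midpoint of 55° and 115°: 85°.
Base is 180° from the complement: 85 − 180 = -95 → -95 + 360 = 265°

265°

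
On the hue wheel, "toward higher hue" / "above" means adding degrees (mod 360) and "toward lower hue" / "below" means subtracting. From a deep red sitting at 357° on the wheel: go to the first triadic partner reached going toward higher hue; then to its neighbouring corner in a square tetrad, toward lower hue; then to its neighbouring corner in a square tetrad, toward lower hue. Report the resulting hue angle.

297°

+120° (triadic ↑): 357 + 120 = 477 → 477 − 360 = 117°
−90° (square ↓): 117 − 90 = 27°
−90° (square ↓): 27 − 90 = -63 → -63 + 360 = 297°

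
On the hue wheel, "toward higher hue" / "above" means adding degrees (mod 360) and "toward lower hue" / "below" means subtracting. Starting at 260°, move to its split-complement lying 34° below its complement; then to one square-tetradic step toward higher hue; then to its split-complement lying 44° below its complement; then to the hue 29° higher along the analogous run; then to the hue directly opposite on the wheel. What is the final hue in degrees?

split-comp 34° ↓ +146°: 260 + 146 = 406 → 406 − 360 = 46°
square ↑ +90°: 46 + 90 = 136°
split-comp 44° ↓ +136°: 136 + 136 = 272°
analog 29° ↑ +29°: 272 + 29 = 301°
complement +180°: 301 + 180 = 481 → 481 − 360 = 121°

121°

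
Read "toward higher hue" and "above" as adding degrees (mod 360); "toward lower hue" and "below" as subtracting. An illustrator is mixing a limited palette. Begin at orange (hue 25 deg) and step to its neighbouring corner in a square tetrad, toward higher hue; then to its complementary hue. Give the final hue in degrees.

square ↑ +90°: 25 + 90 = 115°
complement +180°: 115 + 180 = 295°

295°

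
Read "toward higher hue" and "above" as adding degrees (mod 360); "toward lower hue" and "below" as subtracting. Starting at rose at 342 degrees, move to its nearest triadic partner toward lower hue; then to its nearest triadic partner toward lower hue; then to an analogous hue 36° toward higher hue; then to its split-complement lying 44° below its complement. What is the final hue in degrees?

−120° (triadic ↓): 342 − 120 = 222°
−120° (triadic ↓): 222 − 120 = 102°
+36° (analog 36° ↑): 102 + 36 = 138°
+136° (split-comp 44° ↓): 138 + 136 = 274°

274°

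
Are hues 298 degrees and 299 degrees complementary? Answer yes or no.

Angular distance: |298 − 299| = 1 = 1°.
Complementary requires 180°.

no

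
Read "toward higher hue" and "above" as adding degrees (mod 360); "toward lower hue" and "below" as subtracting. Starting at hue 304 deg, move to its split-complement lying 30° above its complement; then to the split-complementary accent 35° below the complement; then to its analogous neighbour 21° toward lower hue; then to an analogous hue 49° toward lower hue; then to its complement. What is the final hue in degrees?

split-comp 30° ↑ +210°: 304 + 210 = 514 → 514 − 360 = 154°
split-comp 35° ↓ +145°: 154 + 145 = 299°
analog 21° ↓ −21°: 299 − 21 = 278°
analog 49° ↓ −49°: 278 − 49 = 229°
complement +180°: 229 + 180 = 409 → 409 − 360 = 49°

49°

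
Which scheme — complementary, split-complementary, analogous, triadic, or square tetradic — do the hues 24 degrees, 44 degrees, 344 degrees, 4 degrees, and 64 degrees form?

analogous

Sort the hues: 4°, 24°, 44°, 64°, 344°.
Successive gaps around the wheel: 20°, 20°, 20°, 280°, 20°.
A run of hues at equal small steps (20°) with one large closing gap is an analogous group.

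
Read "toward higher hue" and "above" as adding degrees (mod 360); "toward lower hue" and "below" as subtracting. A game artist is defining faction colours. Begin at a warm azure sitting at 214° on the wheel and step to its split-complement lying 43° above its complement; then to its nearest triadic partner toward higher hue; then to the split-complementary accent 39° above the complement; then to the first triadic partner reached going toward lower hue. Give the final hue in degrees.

split-comp 43° ↑ +223°: 214 + 223 = 437 → 437 − 360 = 77°
triadic ↑ +120°: 77 + 120 = 197°
split-comp 39° ↑ +219°: 197 + 219 = 416 → 416 − 360 = 56°
triadic ↓ −120°: 56 − 120 = -64 → -64 + 360 = 296°

296°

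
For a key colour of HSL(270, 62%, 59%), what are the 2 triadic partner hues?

A triad places three hues 120° apart.
270 + 120 = 390 → 390 − 360 = 30°
270 + 240 = 510 → 510 − 360 = 150°

30° and 150°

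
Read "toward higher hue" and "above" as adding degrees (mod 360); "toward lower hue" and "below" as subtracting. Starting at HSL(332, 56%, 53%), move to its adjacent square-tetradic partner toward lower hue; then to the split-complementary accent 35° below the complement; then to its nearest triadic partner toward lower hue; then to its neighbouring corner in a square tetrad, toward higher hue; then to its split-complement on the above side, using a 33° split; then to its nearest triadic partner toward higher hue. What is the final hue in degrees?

−90° (square ↓): 332 − 90 = 242°
+145° (split-comp 35° ↓): 242 + 145 = 387 → 387 − 360 = 27°
−120° (triadic ↓): 27 − 120 = -93 → -93 + 360 = 267°
+90° (square ↑): 267 + 90 = 357°
+213° (split-comp 33° ↑): 357 + 213 = 570 → 570 − 360 = 210°
+120° (triadic ↑): 210 + 120 = 330°

330°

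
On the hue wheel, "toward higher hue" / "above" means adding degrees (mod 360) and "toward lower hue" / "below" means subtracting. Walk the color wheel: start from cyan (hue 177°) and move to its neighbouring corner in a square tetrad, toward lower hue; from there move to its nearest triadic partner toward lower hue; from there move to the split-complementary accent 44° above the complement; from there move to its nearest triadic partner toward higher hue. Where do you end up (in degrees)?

177 − 90 = 87°   (square ↓)
87 − 120 = -33 → -33 + 360 = 327°   (triadic ↓)
327 + 224 = 551 → 551 − 360 = 191°   (split-comp 44° ↑)
191 + 120 = 311°   (triadic ↑)

311°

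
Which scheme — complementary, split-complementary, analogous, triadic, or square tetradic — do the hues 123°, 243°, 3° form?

triadic

Sort the hues: 3°, 123°, 243°.
Successive gaps around the wheel: 120°, 120°, 120°.
Three hues equally spaced 120° apart form a triad.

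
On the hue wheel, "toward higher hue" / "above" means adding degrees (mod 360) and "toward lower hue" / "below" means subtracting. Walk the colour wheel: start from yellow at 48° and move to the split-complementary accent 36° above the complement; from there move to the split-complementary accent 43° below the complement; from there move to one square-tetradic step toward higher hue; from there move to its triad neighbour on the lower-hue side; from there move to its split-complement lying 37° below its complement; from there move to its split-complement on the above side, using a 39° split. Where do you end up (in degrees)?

13°

+216° (split-comp 36° ↑): 48 + 216 = 264°
+137° (split-comp 43° ↓): 264 + 137 = 401 → 401 − 360 = 41°
+90° (square ↑): 41 + 90 = 131°
−120° (triadic ↓): 131 − 120 = 11°
+143° (split-comp 37° ↓): 11 + 143 = 154°
+219° (split-comp 39° ↑): 154 + 219 = 373 → 373 − 360 = 13°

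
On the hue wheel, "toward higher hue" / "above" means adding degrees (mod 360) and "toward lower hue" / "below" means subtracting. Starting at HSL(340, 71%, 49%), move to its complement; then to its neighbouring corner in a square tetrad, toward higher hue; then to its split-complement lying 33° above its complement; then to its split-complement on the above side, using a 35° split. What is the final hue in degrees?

+180° (complement): 340 + 180 = 520 → 520 − 360 = 160°
+90° (square ↑): 160 + 90 = 250°
+213° (split-comp 33° ↑): 250 + 213 = 463 → 463 − 360 = 103°
+215° (split-comp 35° ↑): 103 + 215 = 318°

318°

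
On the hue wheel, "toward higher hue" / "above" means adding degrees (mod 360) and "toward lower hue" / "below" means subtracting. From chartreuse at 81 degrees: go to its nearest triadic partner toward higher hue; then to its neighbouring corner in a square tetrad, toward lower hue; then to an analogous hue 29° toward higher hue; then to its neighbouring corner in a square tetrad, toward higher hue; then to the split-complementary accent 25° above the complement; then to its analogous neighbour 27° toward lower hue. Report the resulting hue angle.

81 + 120 = 201°   (triadic ↑)
201 − 90 = 111°   (square ↓)
111 + 29 = 140°   (analog 29° ↑)
140 + 90 = 230°   (square ↑)
230 + 205 = 435 → 435 − 360 = 75°   (split-comp 25° ↑)
75 − 27 = 48°   (analog 27° ↓)

48°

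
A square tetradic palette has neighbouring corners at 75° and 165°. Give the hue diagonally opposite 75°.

255°

A square tetradic scheme places four hues 90° apart; opposite corners are 180° apart.
75 + 180 = 255°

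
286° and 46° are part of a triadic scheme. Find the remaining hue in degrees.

166°

A triad places three hues 120° apart.
The full set through 46° is {46°, 166°, 286°}.
Given {46°, 286°}, the missing hue is 166°.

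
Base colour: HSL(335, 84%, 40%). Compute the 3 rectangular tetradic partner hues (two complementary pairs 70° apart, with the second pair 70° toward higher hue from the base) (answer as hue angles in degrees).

A rectangular tetradic uses two complementary pairs 70° apart: offsets 0°, 70°, 180°, 250°.
335 + 70 = 405 → 405 − 360 = 45°
335 + 180 = 515 → 515 − 360 = 155°
335 + 250 = 585 → 585 − 360 = 225°

45°, 155° and 225°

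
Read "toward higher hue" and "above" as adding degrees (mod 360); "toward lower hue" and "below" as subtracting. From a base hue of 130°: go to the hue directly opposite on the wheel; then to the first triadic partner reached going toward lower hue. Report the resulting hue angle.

complement +180°: 130 + 180 = 310°
triadic ↓ −120°: 310 − 120 = 190°

190°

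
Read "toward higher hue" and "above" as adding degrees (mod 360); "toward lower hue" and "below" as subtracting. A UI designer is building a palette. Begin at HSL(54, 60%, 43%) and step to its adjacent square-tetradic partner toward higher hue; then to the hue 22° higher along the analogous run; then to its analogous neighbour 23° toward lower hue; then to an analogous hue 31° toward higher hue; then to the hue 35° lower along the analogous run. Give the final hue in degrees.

square ↑ +90°: 54 + 90 = 144°
analog 22° ↑ +22°: 144 + 22 = 166°
analog 23° ↓ −23°: 166 − 23 = 143°
analog 31° ↑ +31°: 143 + 31 = 174°
analog 35° ↓ −35°: 174 − 35 = 139°

139°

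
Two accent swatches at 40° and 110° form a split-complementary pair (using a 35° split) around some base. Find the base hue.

255°

The accents sit 35° either side of the complement, so the complement is their short-arc midpoint on the wheel.
Short-arc midpoint of 40° and 110°: 75°.
Base is 180° from the complement: 75 − 180 = -105 → -105 + 360 = 255°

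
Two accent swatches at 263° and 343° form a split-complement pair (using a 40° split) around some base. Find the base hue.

123°

The accents sit 40° either side of the complement, so the complement is their short-arc midpoint on the wheel.
Short-arc midpoint of 263° and 343°: 303°.
Base is 180° from the complement: 303 − 180 = 123°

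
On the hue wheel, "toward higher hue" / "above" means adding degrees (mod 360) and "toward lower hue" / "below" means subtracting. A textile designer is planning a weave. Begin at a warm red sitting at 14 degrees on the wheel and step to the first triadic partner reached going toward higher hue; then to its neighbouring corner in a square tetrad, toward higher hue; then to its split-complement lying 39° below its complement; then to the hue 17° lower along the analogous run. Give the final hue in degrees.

triadic ↑ +120°: 14 + 120 = 134°
square ↑ +90°: 134 + 90 = 224°
split-comp 39° ↓ +141°: 224 + 141 = 365 → 365 − 360 = 5°
analog 17° ↓ −17°: 5 − 17 = -12 → -12 + 360 = 348°

348°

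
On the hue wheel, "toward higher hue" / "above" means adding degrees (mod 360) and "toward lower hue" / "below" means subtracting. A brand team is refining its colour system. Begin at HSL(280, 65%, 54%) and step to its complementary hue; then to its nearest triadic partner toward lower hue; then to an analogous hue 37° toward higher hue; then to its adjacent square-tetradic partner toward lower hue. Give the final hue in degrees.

+180° (complement): 280 + 180 = 460 → 460 − 360 = 100°
−120° (triadic ↓): 100 − 120 = -20 → -20 + 360 = 340°
+37° (analog 37° ↑): 340 + 37 = 377 → 377 − 360 = 17°
−90° (square ↓): 17 − 90 = -73 → -73 + 360 = 287°

287°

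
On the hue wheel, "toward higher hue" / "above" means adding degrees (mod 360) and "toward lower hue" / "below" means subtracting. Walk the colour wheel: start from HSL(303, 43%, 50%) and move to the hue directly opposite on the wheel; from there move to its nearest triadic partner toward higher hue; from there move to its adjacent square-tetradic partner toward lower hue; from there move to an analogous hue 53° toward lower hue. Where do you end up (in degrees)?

100°

+180° (complement): 303 + 180 = 483 → 483 − 360 = 123°
+120° (triadic ↑): 123 + 120 = 243°
−90° (square ↓): 243 − 90 = 153°
−53° (analog 53° ↓): 153 − 53 = 100°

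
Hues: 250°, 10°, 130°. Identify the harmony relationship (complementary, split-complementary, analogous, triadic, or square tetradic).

triadic

Sort the hues: 10°, 130°, 250°.
Successive gaps around the wheel: 120°, 120°, 120°.
Three hues equally spaced 120° apart form a triad.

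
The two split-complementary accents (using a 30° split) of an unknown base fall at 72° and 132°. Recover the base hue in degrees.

282°

The accents sit 30° either side of the complement, so the complement is their short-arc midpoint on the wheel.
Short-arc midpoint of 72° and 132°: 102°.
Base is 180° from the complement: 102 − 180 = -78 → -78 + 360 = 282°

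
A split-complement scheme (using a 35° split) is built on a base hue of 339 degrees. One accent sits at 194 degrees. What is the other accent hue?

Split-complementary hues sit 35° either side of the complement.
Complement of the base 339°: 339 + 180 = 519 → 519 − 360 = 159°
The given accent 194° is 35° one side of 159°; the other accent sits 35° the other side: 159 − 35 = 124°

124°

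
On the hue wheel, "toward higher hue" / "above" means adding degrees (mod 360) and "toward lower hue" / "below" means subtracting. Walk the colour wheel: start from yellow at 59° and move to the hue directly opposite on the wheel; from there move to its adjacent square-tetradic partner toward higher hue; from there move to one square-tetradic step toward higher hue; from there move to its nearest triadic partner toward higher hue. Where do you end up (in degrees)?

179°

complement +180°: 59 + 180 = 239°
square ↑ +90°: 239 + 90 = 329°
square ↑ +90°: 329 + 90 = 419 → 419 − 360 = 59°
triadic ↑ +120°: 59 + 120 = 179°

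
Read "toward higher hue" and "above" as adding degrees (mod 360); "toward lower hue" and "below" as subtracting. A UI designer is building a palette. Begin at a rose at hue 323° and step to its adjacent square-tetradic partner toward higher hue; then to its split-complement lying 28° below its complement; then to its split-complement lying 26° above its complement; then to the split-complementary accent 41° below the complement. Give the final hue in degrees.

190°

323 + 90 = 413 → 413 − 360 = 53°   (square ↑)
53 + 152 = 205°   (split-comp 28° ↓)
205 + 206 = 411 → 411 − 360 = 51°   (split-comp 26° ↑)
51 + 139 = 190°   (split-comp 41° ↓)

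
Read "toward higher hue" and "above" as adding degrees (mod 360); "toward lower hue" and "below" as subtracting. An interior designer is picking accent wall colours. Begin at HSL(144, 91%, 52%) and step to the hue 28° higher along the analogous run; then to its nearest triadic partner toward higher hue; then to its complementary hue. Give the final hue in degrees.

144 + 28 = 172°   (analog 28° ↑)
172 + 120 = 292°   (triadic ↑)
292 + 180 = 472 → 472 − 360 = 112°   (complement)

112°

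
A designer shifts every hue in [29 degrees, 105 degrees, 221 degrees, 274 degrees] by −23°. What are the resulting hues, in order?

29 − 23 = 6°
105 − 23 = 82°
221 − 23 = 198°
274 − 23 = 251°

6°, 82°, 198°, 251°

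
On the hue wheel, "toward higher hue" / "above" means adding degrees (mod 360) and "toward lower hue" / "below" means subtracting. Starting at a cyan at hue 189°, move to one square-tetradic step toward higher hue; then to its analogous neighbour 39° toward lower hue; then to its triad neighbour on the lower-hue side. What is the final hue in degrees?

120°

square ↑ +90°: 189 + 90 = 279°
analog 39° ↓ −39°: 279 − 39 = 240°
triadic ↓ −120°: 240 − 120 = 120°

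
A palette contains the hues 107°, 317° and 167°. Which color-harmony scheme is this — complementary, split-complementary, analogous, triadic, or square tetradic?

Sort the hues: 107°, 167°, 317°.
Successive gaps around the wheel: 60°, 150°, 150°.
Two 150° gaps and one 60° gap — a base hue opposite a pair of accents 30° either side of its complement — is the split-complementary pattern.

split-complementary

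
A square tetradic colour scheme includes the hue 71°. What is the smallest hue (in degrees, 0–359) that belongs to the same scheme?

71°

A square tetradic scheme places four hues every 90°.
The full set through 71° is {71°, 161°, 251°, 341°}.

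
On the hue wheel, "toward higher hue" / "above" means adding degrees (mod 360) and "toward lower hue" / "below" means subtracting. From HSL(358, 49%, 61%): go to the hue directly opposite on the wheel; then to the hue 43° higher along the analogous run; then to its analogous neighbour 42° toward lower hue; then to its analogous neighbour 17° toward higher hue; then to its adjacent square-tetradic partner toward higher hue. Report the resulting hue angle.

286°

complement +180°: 358 + 180 = 538 → 538 − 360 = 178°
analog 43° ↑ +43°: 178 + 43 = 221°
analog 42° ↓ −42°: 221 − 42 = 179°
analog 17° ↑ +17°: 179 + 17 = 196°
square ↑ +90°: 196 + 90 = 286°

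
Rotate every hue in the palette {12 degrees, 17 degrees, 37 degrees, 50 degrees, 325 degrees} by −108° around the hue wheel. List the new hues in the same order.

12 − 108 = -96 → -96 + 360 = 264°
17 − 108 = -91 → -91 + 360 = 269°
37 − 108 = -71 → -71 + 360 = 289°
50 − 108 = -58 → -58 + 360 = 302°
325 − 108 = 217°

264°, 269°, 289°, 302°, 217°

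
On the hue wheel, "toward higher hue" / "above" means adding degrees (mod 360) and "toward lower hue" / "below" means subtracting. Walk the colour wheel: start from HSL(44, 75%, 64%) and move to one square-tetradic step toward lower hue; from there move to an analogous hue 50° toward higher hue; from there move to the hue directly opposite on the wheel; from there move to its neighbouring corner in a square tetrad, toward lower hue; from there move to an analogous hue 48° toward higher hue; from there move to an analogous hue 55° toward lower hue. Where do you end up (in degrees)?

44 − 90 = -46 → -46 + 360 = 314°   (square ↓)
314 + 50 = 364 → 364 − 360 = 4°   (analog 50° ↑)
4 + 180 = 184°   (complement)
184 − 90 = 94°   (square ↓)
94 + 48 = 142°   (analog 48° ↑)
142 − 55 = 87°   (analog 55° ↓)

87°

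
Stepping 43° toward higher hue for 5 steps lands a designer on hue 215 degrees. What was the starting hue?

5 steps of 43° (toward higher hue) give a net shift of +215°.
Start = end − shift: 215 − 215 = 0°

0°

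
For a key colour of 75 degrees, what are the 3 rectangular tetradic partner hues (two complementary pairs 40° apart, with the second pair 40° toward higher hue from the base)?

115°, 255°, 295°

A rectangular tetradic uses two complementary pairs 40° apart: offsets 0°, 40°, 180°, 220°.
75 + 40 = 115°
75 + 180 = 255°
75 + 220 = 295°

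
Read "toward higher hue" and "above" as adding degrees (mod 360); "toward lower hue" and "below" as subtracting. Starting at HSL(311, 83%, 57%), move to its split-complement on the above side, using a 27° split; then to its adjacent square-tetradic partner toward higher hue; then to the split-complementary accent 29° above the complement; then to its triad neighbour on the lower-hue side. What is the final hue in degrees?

337°

311 + 207 = 518 → 518 − 360 = 158°   (split-comp 27° ↑)
158 + 90 = 248°   (square ↑)
248 + 209 = 457 → 457 − 360 = 97°   (split-comp 29° ↑)
97 − 120 = -23 → -23 + 360 = 337°   (triadic ↓)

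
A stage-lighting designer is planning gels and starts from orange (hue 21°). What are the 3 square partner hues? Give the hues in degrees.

A square tetradic scheme places four hues every 90°.
21 + 90 = 111°
21 + 180 = 201°
21 + 270 = 291°

111°, 201°, 291°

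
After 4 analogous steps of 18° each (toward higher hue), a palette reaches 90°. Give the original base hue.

18°

4 steps of 18° (toward higher hue) give a net shift of +72°.
Start = end − shift: 90 − 72 = 18°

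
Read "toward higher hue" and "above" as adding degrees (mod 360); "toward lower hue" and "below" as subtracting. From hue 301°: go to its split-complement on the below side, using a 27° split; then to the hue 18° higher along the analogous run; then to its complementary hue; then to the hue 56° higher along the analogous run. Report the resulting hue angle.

301 + 153 = 454 → 454 − 360 = 94°   (split-comp 27° ↓)
94 + 18 = 112°   (analog 18° ↑)
112 + 180 = 292°   (complement)
292 + 56 = 348°   (analog 56° ↑)

348°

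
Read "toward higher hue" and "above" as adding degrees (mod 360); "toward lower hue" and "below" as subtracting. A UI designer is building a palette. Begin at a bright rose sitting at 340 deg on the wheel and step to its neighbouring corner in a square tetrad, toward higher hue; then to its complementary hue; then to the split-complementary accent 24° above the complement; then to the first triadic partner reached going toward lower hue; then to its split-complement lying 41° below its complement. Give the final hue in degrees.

113°

340 + 90 = 430 → 430 − 360 = 70°   (square ↑)
70 + 180 = 250°   (complement)
250 + 204 = 454 → 454 − 360 = 94°   (split-comp 24° ↑)
94 − 120 = -26 → -26 + 360 = 334°   (triadic ↓)
334 + 139 = 473 → 473 − 360 = 113°   (split-comp 41° ↓)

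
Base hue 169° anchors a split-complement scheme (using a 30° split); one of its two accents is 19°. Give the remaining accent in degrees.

319°

Split-complementary hues sit 30° either side of the complement.
Complement of the base 169°: 169 + 180 = 349°
The given accent 19° is 30° one side of 349°; the other accent sits 30° the other side: 349 − 30 = 319°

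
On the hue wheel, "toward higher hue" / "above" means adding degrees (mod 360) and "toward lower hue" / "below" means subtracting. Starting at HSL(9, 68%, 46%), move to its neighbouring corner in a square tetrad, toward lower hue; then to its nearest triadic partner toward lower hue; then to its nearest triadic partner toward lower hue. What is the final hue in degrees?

square ↓ −90°: 9 − 90 = -81 → -81 + 360 = 279°
triadic ↓ −120°: 279 − 120 = 159°
triadic ↓ −120°: 159 − 120 = 39°

39°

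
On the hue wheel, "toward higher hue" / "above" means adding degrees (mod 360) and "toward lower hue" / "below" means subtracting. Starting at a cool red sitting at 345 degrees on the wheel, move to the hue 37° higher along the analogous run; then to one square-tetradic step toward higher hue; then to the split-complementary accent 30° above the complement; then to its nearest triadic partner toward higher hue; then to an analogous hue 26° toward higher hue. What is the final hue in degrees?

analog 37° ↑ +37°: 345 + 37 = 382 → 382 − 360 = 22°
square ↑ +90°: 22 + 90 = 112°
split-comp 30° ↑ +210°: 112 + 210 = 322°
triadic ↑ +120°: 322 + 120 = 442 → 442 − 360 = 82°
analog 26° ↑ +26°: 82 + 26 = 108°

108°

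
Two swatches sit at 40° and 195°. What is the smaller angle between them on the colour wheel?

155°

|40 − 195| = 155.
155 ≤ 180, so the shorter arc is 155°.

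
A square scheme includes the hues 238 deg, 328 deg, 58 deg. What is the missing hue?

A square tetradic scheme places four hues every 90°.
The full set through 58° is {58°, 148°, 238°, 328°}.
Given {58°, 238°, 328°}, the missing hue is 148°.

148°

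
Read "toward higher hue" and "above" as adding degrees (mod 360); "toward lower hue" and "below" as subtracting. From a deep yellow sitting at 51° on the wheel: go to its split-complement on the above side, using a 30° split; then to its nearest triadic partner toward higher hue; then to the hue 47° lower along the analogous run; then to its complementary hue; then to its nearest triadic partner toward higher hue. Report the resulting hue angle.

51 + 210 = 261°   (split-comp 30° ↑)
261 + 120 = 381 → 381 − 360 = 21°   (triadic ↑)
21 − 47 = -26 → -26 + 360 = 334°   (analog 47° ↓)
334 + 180 = 514 → 514 − 360 = 154°   (complement)
154 + 120 = 274°   (triadic ↑)

274°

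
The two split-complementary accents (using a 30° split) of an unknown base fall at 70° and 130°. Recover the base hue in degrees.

280°

The accents sit 30° either side of the complement, so the complement is their short-arc midpoint on the wheel.
Short-arc midpoint of 70° and 130°: 100°.
Base is 180° from the complement: 100 − 180 = -80 → -80 + 360 = 280°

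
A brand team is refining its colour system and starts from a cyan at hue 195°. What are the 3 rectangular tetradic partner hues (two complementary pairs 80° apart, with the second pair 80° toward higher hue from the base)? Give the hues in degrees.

A rectangular tetradic uses two complementary pairs 80° apart: offsets 0°, 80°, 180°, 260°.
195 + 80 = 275°
195 + 180 = 375 → 375 − 360 = 15°
195 + 260 = 455 → 455 − 360 = 95°

275°, 15°, 95°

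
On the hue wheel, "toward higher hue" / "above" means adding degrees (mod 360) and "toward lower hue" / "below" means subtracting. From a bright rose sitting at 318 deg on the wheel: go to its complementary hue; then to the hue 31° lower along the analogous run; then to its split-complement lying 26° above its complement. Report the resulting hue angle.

313°

318 + 180 = 498 → 498 − 360 = 138°   (complement)
138 − 31 = 107°   (analog 31° ↓)
107 + 206 = 313°   (split-comp 26° ↑)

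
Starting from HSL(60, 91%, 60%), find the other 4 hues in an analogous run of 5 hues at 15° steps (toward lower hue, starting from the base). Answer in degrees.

Analogous hues sit every 15° along the wheel.
60 − 15 = 45°
60 − 30 = 30°
60 − 45 = 15°
60 − 60 = 0°

45°, 30°, 15°, and 0°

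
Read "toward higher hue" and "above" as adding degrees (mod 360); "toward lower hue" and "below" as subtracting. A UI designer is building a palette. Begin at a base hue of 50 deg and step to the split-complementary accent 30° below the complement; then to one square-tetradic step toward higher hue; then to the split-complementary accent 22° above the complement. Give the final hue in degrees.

132°

split-comp 30° ↓ +150°: 50 + 150 = 200°
square ↑ +90°: 200 + 90 = 290°
split-comp 22° ↑ +202°: 290 + 202 = 492 → 492 − 360 = 132°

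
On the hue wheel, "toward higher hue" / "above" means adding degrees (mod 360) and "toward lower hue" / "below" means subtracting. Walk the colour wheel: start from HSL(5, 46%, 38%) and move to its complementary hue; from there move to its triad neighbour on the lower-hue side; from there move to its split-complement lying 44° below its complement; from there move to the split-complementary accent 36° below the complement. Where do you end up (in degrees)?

complement +180°: 5 + 180 = 185°
triadic ↓ −120°: 185 − 120 = 65°
split-comp 44° ↓ +136°: 65 + 136 = 201°
split-comp 36° ↓ +144°: 201 + 144 = 345°

345°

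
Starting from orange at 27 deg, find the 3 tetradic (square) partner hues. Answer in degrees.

117°, 207°, 297°

A square tetradic scheme places four hues every 90°.
27 + 90 = 117°
27 + 180 = 207°
27 + 270 = 297°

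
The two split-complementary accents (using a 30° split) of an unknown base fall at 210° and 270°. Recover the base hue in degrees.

The accents sit 30° either side of the complement, so the complement is their short-arc midpoint on the wheel.
Short-arc midpoint of 210° and 270°: 240°.
Base is 180° from the complement: 240 − 180 = 60°

60°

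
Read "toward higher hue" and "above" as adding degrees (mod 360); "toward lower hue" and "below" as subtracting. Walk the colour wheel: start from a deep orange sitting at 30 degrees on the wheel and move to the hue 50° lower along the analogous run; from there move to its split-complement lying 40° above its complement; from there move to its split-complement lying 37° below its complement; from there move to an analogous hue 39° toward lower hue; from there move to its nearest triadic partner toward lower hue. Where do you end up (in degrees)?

analog 50° ↓ −50°: 30 − 50 = -20 → -20 + 360 = 340°
split-comp 40° ↑ +220°: 340 + 220 = 560 → 560 − 360 = 200°
split-comp 37° ↓ +143°: 200 + 143 = 343°
analog 39° ↓ −39°: 343 − 39 = 304°
triadic ↓ −120°: 304 − 120 = 184°

184°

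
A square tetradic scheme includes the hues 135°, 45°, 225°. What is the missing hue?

315°

A square tetradic scheme places four hues every 90°.
The full set through 45° is {45°, 135°, 225°, 315°}.
Given {45°, 135°, 225°}, the missing hue is 315°.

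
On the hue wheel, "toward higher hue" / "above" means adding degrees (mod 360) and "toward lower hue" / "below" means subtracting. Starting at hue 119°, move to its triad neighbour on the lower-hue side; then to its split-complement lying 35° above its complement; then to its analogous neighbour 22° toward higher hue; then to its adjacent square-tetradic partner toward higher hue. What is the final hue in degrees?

triadic ↓ −120°: 119 − 120 = -1 → -1 + 360 = 359°
split-comp 35° ↑ +215°: 359 + 215 = 574 → 574 − 360 = 214°
analog 22° ↑ +22°: 214 + 22 = 236°
square ↑ +90°: 236 + 90 = 326°

326°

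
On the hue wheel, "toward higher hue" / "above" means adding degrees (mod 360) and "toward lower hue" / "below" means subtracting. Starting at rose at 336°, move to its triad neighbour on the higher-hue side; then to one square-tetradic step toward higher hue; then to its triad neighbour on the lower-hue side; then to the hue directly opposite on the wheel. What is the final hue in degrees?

+120° (triadic ↑): 336 + 120 = 456 → 456 − 360 = 96°
+90° (square ↑): 96 + 90 = 186°
−120° (triadic ↓): 186 − 120 = 66°
+180° (complement): 66 + 180 = 246°

246°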